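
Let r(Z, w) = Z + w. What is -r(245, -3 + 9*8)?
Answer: -314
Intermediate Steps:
-r(245, -3 + 9*8) = -(245 + (-3 + 9*8)) = -(245 + (-3 + 72)) = -(245 + 69) = -1*314 = -314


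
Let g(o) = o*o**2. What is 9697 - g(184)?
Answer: -6219807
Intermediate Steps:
g(o) = o**3
9697 - g(184) = 9697 - 1*184**3 = 9697 - 1*6229504 = 9697 - 6229504 = -6219807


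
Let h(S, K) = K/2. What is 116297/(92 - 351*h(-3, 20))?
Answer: -116297/3418 ≈ -34.025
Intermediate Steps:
h(S, K) = K/2 (h(S, K) = K*(½) = K/2)
116297/(92 - 351*h(-3, 20)) = 116297/(92 - 351*20/2) = 116297/(92 - 351*10) = 116297/(92 - 3510) = 116297/(-3418) = 116297*(-1/3418) = -116297/3418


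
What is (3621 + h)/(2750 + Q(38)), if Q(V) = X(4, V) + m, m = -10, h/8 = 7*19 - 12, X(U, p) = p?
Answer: 4589/2778 ≈ 1.6519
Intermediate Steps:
h = 968 (h = 8*(7*19 - 12) = 8*(133 - 12) = 8*121 = 968)
Q(V) = -10 + V (Q(V) = V - 10 = -10 + V)
(3621 + h)/(2750 + Q(38)) = (3621 + 968)/(2750 + (-10 + 38)) = 4589/(2750 + 28) = 4589/2778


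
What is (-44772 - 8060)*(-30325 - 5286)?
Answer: 1881400352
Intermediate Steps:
(-44772 - 8060)*(-30325 - 5286) = -52832*(-35611) = 1881400352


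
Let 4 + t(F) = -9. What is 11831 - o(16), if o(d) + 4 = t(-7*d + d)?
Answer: 11848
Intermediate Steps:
t(F) = -13 (t(F) = -4 - 9 = -13)
o(d) = -17 (o(d) = -4 - 13 = -17)
11831 - o(16) = 11831 - 1*(-17) = 11831 + 17 = 11848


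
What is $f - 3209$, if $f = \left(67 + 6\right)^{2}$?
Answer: $2120$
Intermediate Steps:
$f = 5329$ ($f = 73^{2} = 5329$)
$f - 3209 = 5329 - 3209 = 2120$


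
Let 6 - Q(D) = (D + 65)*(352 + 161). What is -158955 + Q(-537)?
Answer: 83187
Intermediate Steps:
Q(D) = -33339 - 513*D (Q(D) = 6 - (D + 65)*(352 + 161) = 6 - (65 + D)*513 = 6 - (33345 + 513*D) = 6 + (-33345 - 513*D) = -33339 - 513*D)
-158955 + Q(-537) = -158955 + (-33339 - 513*(-537)) = -158955 + (-33339 + 275481) = -158955 + 242142 = 83187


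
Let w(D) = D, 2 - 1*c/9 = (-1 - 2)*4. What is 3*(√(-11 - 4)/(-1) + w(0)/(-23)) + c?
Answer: 126 - 3*I*√15 ≈ 126.0 - 11.619*I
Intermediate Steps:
c = 126 (c = 18 - 9*(-1 - 2)*4 = 18 - (-27)*4 = 18 - 9*(-12) = 18 + 108 = 126)
3*(√(-11 - 4)/(-1) + w(0)/(-23)) + c = 3*(√(-11 - 4)/(-1) + 0/(-23)) + 126 = 3*(√(-15)*(-1) + 0*(-1/23)) + 126 = 3*((I*√15)*(-1) + 0) + 126 = 3*(-I*√15 + 0) + 126 = 3*(-I*√15) + 126 = -3*I*√15 + 126 = 126 - 3*I*√15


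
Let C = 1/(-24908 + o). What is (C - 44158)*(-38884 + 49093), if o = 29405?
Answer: -675762720575/1499 ≈ -4.5081e+8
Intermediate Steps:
C = 1/4497 (C = 1/(-24908 + 29405) = 1/4497 ≈ 0.00022237)
(C - 44158)*(-38884 + 49093) = (1/4497 - 44158)*(-38884 + 49093) = -198578525/4497*10209 = -675762720575/1499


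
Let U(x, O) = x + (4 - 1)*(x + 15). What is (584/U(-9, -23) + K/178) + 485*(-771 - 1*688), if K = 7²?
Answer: -1133494837/1602 ≈ -7.0755e+5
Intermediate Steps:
K = 49
U(x, O) = 45 + 4*x (U(x, O) = x + 3*(15 + x) = x + (45 + 3*x) = 45 + 4*x)
(584/U(-9, -23) + K/178) + 485*(-771 - 1*688) = (584/(45 + 4*(-9)) + 49/178) + 485*(-771 - 1*688) = (584/(45 - 36) + 49*(1/178)) + 485*(-771 - 688) = (584/9 + 49/178) + 485*(-1459) = (584*(⅑) + 49/178) - 707615 = (584/9 + 49/178) - 707615 = 104393/1602 - 707615 = -1133494837/1602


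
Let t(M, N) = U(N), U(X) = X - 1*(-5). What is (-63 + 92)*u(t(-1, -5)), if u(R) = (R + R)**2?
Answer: 0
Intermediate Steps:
U(X) = 5 + X (U(X) = X + 5 = 5 + X)
t(M, N) = 5 + N
u(R) = 4*R**2 (u(R) = (2*R)**2 = 4*R**2)
(-63 + 92)*u(t(-1, -5)) = (-63 + 92)*(4*(5 - 5)**2) = 29*(4*0**2) = 29*(4*0) = 29*0 = 0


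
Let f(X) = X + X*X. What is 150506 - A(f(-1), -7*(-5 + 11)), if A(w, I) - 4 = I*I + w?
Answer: 148738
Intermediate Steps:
f(X) = X + X²
A(w, I) = 4 + w + I² (A(w, I) = 4 + (I*I + w) = 4 + (I² + w) = 4 + (w + I²) = 4 + w + I²)
150506 - A(f(-1), -7*(-5 + 11)) = 150506 - (4 - (1 - 1) + (-7*(-5 + 11))²) = 150506 - (4 - 1*0 + (-7*6)²) = 150506 - (4 + 0 + (-42)²) = 150506 - (4 + 0 + 1764) = 150506 - 1*1768 = 150506 - 1768 = 148738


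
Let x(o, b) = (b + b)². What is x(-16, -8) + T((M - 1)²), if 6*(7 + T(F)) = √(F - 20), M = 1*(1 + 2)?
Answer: 249 + 2*I/3 ≈ 249.0 + 0.66667*I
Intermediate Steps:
x(o, b) = 4*b² (x(o, b) = (2*b)² = 4*b²)
M = 3 (M = 1*3 = 3)
T(F) = -7 + √(-20 + F)/6 (T(F) = -7 + √(F - 20)/6 = -7 + √(-20 + F)/6)
x(-16, -8) + T((M - 1)²) = 4*(-8)² + (-7 + √(-20 + (3 - 1)²)/6) = 4*64 + (-7 + √(-20 + 2²)/6) = 256 + (-7 + √(-20 + 4)/6) = 256 + (-7 + √(-16)/6) = 256 + (-7 + (4*I)/6) = 256 + (-7 + 2*I/3) = 249 + 2*I/3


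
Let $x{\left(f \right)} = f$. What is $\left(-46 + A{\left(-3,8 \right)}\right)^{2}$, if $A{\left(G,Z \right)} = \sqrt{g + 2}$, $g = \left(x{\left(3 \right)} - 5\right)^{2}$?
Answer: $\left(46 - \sqrt{6}\right)^{2} \approx 1896.6$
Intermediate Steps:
$g = 4$ ($g = \left(3 - 5\right)^{2} = \left(-2\right)^{2} = 4$)
$A{\left(G,Z \right)} = \sqrt{6}$ ($A{\left(G,Z \right)} = \sqrt{4 + 2} = \sqrt{6}$)
$\left(-46 + A{\left(-3,8 \right)}\right)^{2} = \left(-46 + \sqrt{6}\right)^{2}$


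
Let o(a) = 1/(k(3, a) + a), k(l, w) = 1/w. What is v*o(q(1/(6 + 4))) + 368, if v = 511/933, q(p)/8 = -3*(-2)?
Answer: 263810816/716855 ≈ 368.01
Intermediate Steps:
k(l, w) = 1/w
q(p) = 48 (q(p) = 8*(-3*(-2)) = 8*6 = 48)
o(a) = 1/(a + 1/a) (o(a) = 1/(1/a + a) = 1/(a + 1/a))
v = 511/933 (v = 511*(1/933) = 511/933 ≈ 0.54770)
v*o(q(1/(6 + 4))) + 368 = 511*(48/(1 + 48**2))/933 + 368 = 511*(48/(1 + 2304))/933 + 368 = 511*(48/2305)/933 + 368 = 511*(48*(1/2305))/933 + 368 = (511/933)*(48/2305) + 368 = 8176/716855 + 368 = 263810816/716855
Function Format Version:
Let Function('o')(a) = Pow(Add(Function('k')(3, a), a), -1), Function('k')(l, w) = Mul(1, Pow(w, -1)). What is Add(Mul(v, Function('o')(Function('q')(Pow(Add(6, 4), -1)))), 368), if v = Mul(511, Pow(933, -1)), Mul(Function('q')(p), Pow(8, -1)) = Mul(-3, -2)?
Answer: Rational(263810816, 716855) ≈ 368.01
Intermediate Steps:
Function('k')(l, w) = Pow(w, -1)
Function('q')(p) = 48 (Function('q')(p) = Mul(8, Mul(-3, -2)) = Mul(8, 6) = 48)
Function('o')(a) = Pow(Add(a, Pow(a, -1)), -1) (Function('o')(a) = Pow(Add(Pow(a, -1), a), -1) = Pow(Add(a, Pow(a, -1)), -1))
v = Rational(511, 933) (v = Mul(511, Rational(1, 933)) = Rational(511, 933) ≈ 0.54770)
Add(Mul(v, Function('o')(Function('q')(Pow(Add(6, 4), -1)))), 368) = Add(Mul(Rational(511, 933), Mul(48, Pow(Add(1, Pow(48, 2)), -1))), 368) = Add(Mul(Rational(511, 933), Mul(48, Pow(Add(1, 2304), -1))), 368) = Add(Mul(Rational(511, 933), Mul(48, Pow(2305, -1))), 368) = Add(Mul(Rational(511, 933), Mul(48, Rational(1, 2305))), 368) = Add(Mul(Rational(511, 933), Rational(48, 2305)), 368) = Add(Rational(8176, 716855), 368) = Rational(263810816, 716855)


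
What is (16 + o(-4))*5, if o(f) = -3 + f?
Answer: 45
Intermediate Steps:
(16 + o(-4))*5 = (16 + (-3 - 4))*5 = (16 - 7)*5 = 9*5 = 45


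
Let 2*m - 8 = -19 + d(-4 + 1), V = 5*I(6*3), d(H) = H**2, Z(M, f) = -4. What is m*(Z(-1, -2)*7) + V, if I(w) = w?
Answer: 118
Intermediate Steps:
V = 90 (V = 5*(6*3) = 5*18 = 90)
m = -1 (m = 4 + (-19 + (-4 + 1)**2)/2 = 4 + (-19 + (-3)**2)/2 = 4 + (-19 + 9)/2 = 4 + (1/2)*(-10) = 4 - 5 = -1)
m*(Z(-1, -2)*7) + V = -(-4)*7 + 90 = -1*(-28) + 90 = 28 + 90 = 118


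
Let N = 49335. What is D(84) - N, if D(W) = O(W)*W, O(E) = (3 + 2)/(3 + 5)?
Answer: -98565/2 ≈ -49283.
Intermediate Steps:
O(E) = 5/8
D(W) = 5*W/8
D(84) - N = (5/8)*84 - 1*49335 = 105/2 - 49335 = -98565/2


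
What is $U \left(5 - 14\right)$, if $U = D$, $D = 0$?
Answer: $0$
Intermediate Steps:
$U = 0$
$U \left(5 - 14\right) = 0 \left(5 - 14\right) = 0 \left(-9\right) = 0$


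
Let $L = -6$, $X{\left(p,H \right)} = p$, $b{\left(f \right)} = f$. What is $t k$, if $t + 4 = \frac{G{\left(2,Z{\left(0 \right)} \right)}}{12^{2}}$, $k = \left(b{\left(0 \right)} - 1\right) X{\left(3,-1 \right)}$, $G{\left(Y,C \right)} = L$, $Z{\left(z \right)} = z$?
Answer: $\frac{97}{8} \approx 12.125$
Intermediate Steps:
$G{\left(Y,C \right)} = -6$
$k = -3$ ($k = \left(0 - 1\right) 3 = \left(-1\right) 3 = -3$)
$t = - \frac{97}{24}$ ($t = -4 - \frac{6}{12^{2}} = -4 - \frac{6}{144} = -4 - \frac{1}{24} = - \frac{97}{24} \approx -4.0417$)
$t k = \left(- \frac{97}{24}\right) \left(-3\right) = \frac{97}{8}$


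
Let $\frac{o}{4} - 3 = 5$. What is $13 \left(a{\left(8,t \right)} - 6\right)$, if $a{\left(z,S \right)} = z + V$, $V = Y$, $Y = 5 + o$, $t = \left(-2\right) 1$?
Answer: $507$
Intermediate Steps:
$o = 32$ ($o = 12 + 4 \cdot 5 = 12 + 20 = 32$)
$t = -2$
$Y = 37$ ($Y = 5 + 32 = 37$)
$V = 37$
$a{\left(z,S \right)} = 37 + z$ ($a{\left(z,S \right)} = z + 37 = 37 + z$)
$13 \left(a{\left(8,t \right)} - 6\right) = 13 \left(\left(37 + 8\right) - 6\right) = 13 \left(45 - 6\right) = 13 \cdot 39 = 507$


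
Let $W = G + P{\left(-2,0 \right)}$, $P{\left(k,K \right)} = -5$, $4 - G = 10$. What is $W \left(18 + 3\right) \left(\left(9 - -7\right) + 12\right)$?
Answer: $-6468$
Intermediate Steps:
$G = -6$ ($G = 4 - 10 = -6$)
$W = -11$ ($W = -6 - 5 = -11$)
$W \left(18 + 3\right) \left(\left(9 - -7\right) + 12\right) = - 11 \left(18 + 3\right) \left(\left(9 - -7\right) + 12\right) = - 11 \cdot 21 \left(\left(9 + 7\right) + 12\right) = - 11 \cdot 21 \left(16 + 12\right) = - 11 \cdot 21 \cdot 28 = \left(-11\right) 588 = -6468$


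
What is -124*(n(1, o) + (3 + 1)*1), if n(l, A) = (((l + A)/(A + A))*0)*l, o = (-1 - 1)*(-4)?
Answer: -496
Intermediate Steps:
o = 8 (o = -2*(-4) = 8)
n(l, A) = 0 (n(l, A) = (((A + l)/((2*A)))*0)*l = (((A + l)*(1/(2*A)))*0)*l = (((A + l)/(2*A))*0)*l = 0*l = 0)
-124*(n(1, o) + (3 + 1)*1) = -124*(0 + (3 + 1)*1) = -124*(0 + 4*1) = -124*(0 + 4) = -124*4 = -496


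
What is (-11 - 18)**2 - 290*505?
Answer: -145609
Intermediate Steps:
(-11 - 18)**2 - 290*505 = (-29)**2 - 146450 = 841 - 146450 = -145609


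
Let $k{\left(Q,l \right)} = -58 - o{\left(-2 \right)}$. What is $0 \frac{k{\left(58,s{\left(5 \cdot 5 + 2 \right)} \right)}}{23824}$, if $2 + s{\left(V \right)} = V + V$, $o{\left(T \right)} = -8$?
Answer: $0$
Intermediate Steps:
$s{\left(V \right)} = -2 + 2 V$ ($s{\left(V \right)} = -2 + \left(V + V\right) = -2 + 2 V$)
$k{\left(Q,l \right)} = -50$ ($k{\left(Q,l \right)} = -58 - -8 = -58 + 8 = -50$)
$0 \frac{k{\left(58,s{\left(5 \cdot 5 + 2 \right)} \right)}}{23824} = 0 \left(- \frac{50}{23824}\right) = 0 \left(\left(-50\right) \frac{1}{23824}\right) = 0 \left(- \frac{25}{11912}\right) = 0$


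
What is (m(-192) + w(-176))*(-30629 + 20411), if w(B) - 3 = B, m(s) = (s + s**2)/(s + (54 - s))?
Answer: -15514330/3 ≈ -5.1714e+6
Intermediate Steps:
m(s) = s/54 + s**2/54 (m(s) = (s + s**2)/54 = (s + s**2)*(1/54) = s/54 + s**2/54)
w(B) = 3 + B
(m(-192) + w(-176))*(-30629 + 20411) = ((1/54)*(-192)*(1 - 192) + (3 - 176))*(-30629 + 20411) = ((1/54)*(-192)*(-191) - 173)*(-10218) = (6112/9 - 173)*(-10218) = (4555/9)*(-10218) = -15514330/3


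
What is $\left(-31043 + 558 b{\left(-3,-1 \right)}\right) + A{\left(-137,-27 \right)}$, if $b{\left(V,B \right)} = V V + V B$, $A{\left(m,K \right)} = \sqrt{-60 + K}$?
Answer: $-24347 + i \sqrt{87} \approx -24347.0 + 9.3274 i$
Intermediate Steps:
$b{\left(V,B \right)} = V^{2} + B V$
$\left(-31043 + 558 b{\left(-3,-1 \right)}\right) + A{\left(-137,-27 \right)} = \left(-31043 + 558 \left(- 3 \left(-1 - 3\right)\right)\right) + \sqrt{-60 - 27} = \left(-31043 + 558 \left(\left(-3\right) \left(-4\right)\right)\right) + \sqrt{-87} = \left(-31043 + 558 \cdot 12\right) + i \sqrt{87} = \left(-31043 + 6696\right) + i \sqrt{87} = -24347 + i \sqrt{87}$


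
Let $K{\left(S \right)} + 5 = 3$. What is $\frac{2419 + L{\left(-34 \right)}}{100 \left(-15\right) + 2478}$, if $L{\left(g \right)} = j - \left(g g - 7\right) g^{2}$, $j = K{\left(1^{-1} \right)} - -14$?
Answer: $- \frac{1325813}{978} \approx -1355.6$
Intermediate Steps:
$K{\left(S \right)} = -2$ ($K{\left(S \right)} = -5 + 3 = -2$)
$j = 12$ ($j = -2 - -14 = -2 + 14 = 12$)
$L{\left(g \right)} = 12 - g^{2} \left(-7 + g^{2}\right)$ ($L{\left(g \right)} = 12 - \left(g g - 7\right) g^{2} = 12 - \left(g^{2} - 7\right) g^{2} = 12 - \left(-7 + g^{2}\right) g^{2} = 12 - g^{2} \left(-7 + g^{2}\right)$)
$\frac{2419 + L{\left(-34 \right)}}{100 \left(-15\right) + 2478} = \frac{2419 + \left(12 - \left(-34\right)^{4} + 7 \left(-34\right)^{2}\right)}{100 \left(-15\right) + 2478} = \frac{2419 + \left(12 - 1336336 + 7 \cdot 1156\right)}{-1500 + 2478} = \frac{2419 + \left(12 - 1336336 + 8092\right)}{978} = \left(2419 - 1328232\right) \frac{1}{978} = \left(-1325813\right) \frac{1}{978} = - \frac{1325813}{978}$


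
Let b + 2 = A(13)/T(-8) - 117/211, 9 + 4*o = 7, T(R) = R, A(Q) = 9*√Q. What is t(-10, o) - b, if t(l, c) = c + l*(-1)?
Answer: 5087/422 + 9*√13/8 ≈ 16.111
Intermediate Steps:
o = -½ (o = -9/4 + (¼)*7 = -9/4 + 7/4 = -½ ≈ -0.50000)
t(l, c) = c - l
b = -539/211 - 9*√13/8 (b = -2 + ((9*√13)/(-8) - 117/211) = -2 + ((9*√13)*(-⅛) - 117*1/211) = -2 + (-9*√13/8 - 117/211) = -2 + (-117/211 - 9*√13/8) = -539/211 - 9*√13/8 ≈ -6.6107)
t(-10, o) - b = (-½ - 1*(-10)) - (-539/211 - 9*√13/8) = (-½ + 10) + (539/211 + 9*√13/8) = 19/2 + (539/211 + 9*√13/8) = 5087/422 + 9*√13/8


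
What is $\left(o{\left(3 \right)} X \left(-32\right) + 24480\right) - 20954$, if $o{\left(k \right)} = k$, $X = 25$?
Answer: $1126$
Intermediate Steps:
$\left(o{\left(3 \right)} X \left(-32\right) + 24480\right) - 20954 = \left(3 \cdot 25 \left(-32\right) + 24480\right) - 20954 = \left(75 \left(-32\right) + 24480\right) - 20954 = \left(-2400 + 24480\right) - 20954 = 22080 - 20954 = 1126$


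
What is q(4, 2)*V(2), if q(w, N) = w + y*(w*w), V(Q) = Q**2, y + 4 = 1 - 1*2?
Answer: -304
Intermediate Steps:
y = -5 (y = -4 + (1 - 1*2) = -4 + (1 - 2) = -4 - 1 = -5)
q(w, N) = w - 5*w**2 (q(w, N) = w - 5*w*w = w - 5*w**2)
q(4, 2)*V(2) = (4*(1 - 5*4))*2**2 = (4*(1 - 20))*4 = (4*(-19))*4 = -76*4 = -304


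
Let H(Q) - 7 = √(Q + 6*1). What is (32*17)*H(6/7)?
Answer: 3808 + 2176*√21/7 ≈ 5232.5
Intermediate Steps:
H(Q) = 7 + √(6 + Q) (H(Q) = 7 + √(Q + 6*1) = 7 + √(Q + 6) = 7 + √(6 + Q))
(32*17)*H(6/7) = (32*17)*(7 + √(6 + 6/7)) = 544*(7 + √(6 + 6*(⅐))) = 544*(7 + √(6 + 6/7)) = 544*(7 + √(48/7)) = 544*(7 + 4*√21/7) = 3808 + 2176*√21/7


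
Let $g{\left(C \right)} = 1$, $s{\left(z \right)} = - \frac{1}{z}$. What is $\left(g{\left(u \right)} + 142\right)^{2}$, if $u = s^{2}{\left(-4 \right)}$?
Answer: $20449$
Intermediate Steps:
$u = \frac{1}{16}$ ($u = \left(- \frac{1}{-4}\right)^{2} = \left(\left(-1\right) \left(- \frac{1}{4}\right)\right)^{2} = \left(\frac{1}{4}\right)^{2} = \frac{1}{16} \approx 0.0625$)
$\left(g{\left(u \right)} + 142\right)^{2} = \left(1 + 142\right)^{2} = 143^{2} = 20449$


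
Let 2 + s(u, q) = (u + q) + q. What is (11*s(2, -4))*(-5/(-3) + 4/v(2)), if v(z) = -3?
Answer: -88/3 ≈ -29.333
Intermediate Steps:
s(u, q) = -2 + u + 2*q (s(u, q) = -2 + ((u + q) + q) = -2 + ((q + u) + q) = -2 + (u + 2*q) = -2 + u + 2*q)
(11*s(2, -4))*(-5/(-3) + 4/v(2)) = (11*(-2 + 2 + 2*(-4)))*(-5/(-3) + 4/(-3)) = (11*(-2 + 2 - 8))*(-5*(-1/3) + 4*(-1/3)) = (11*(-8))*(5/3 - 4/3) = -88*1/3 = -88/3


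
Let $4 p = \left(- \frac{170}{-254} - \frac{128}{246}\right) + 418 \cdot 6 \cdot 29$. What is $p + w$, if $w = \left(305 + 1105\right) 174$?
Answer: $\frac{16465973459}{62484} \approx 2.6352 \cdot 10^{5}$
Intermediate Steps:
$w = 245340$ ($w = 1410 \cdot 174 = 245340$)
$p = \frac{1136148899}{62484}$ ($p = \frac{\left(- \frac{170}{-254} - \frac{128}{246}\right) + 418 \cdot 6 \cdot 29}{4} = \frac{\left(\left(-170\right) \left(- \frac{1}{254}\right) - \frac{64}{123}\right) + 418 \cdot 174}{4} = \frac{\left(\frac{85}{127} - \frac{64}{123}\right) + 72732}{4} = \frac{\frac{2327}{15621} + 72732}{4} = \frac{1}{4} \cdot \frac{1136148899}{15621} = \frac{1136148899}{62484} \approx 18183.0$)
$p + w = \frac{1136148899}{62484} + 245340 = \frac{16465973459}{62484}$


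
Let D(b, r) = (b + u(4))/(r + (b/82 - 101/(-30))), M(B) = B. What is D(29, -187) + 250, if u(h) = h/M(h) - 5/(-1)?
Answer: 28157725/112717 ≈ 249.81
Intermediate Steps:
u(h) = 6 (u(h) = h/h - 5/(-1) = 1 - 5*(-1) = 1 + 5 = 6)
D(b, r) = (6 + b)/(101/30 + r + b/82) (D(b, r) = (b + 6)/(r + (b/82 - 101/(-30))) = (6 + b)/(r + (b*(1/82) - 101*(-1/30))) = (6 + b)/(r + (b/82 + 101/30)) = (6 + b)/(r + (101/30 + b/82)) = (6 + b)/(101/30 + r + b/82))
D(29, -187) + 250 = 1230*(6 + 29)/(4141 + 15*29 + 1230*(-187)) + 250 = 1230*35/(4141 + 435 - 230010) + 250 = 1230*35/(-225434) + 250 = 1230*(-1/225434)*35 + 250 = -21525/112717 + 250 = 28157725/112717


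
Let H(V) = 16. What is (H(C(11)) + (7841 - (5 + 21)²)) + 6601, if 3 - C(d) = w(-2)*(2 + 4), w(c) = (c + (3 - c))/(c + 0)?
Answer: 13782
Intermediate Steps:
w(c) = 3/c
C(d) = 12 (C(d) = 3 - 3/(-2)*(2 + 4) = 3 - 3*(-½)*6 = 3 - (-3)*6/2 = 3 - 1*(-9) = 3 + 9 = 12)
(H(C(11)) + (7841 - (5 + 21)²)) + 6601 = (16 + (7841 - (5 + 21)²)) + 6601 = (16 + (7841 - 1*26²)) + 6601 = (16 + (7841 - 1*676)) + 6601 = (16 + (7841 - 676)) + 6601 = (16 + 7165) + 6601 = 7181 + 6601 = 13782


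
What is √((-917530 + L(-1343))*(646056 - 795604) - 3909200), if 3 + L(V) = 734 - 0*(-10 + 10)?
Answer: 134*√7635417 ≈ 3.7027e+5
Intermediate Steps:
L(V) = 731 (L(V) = -3 + (734 - 0*(-10 + 10)) = -3 + (734 - 0*0) = -3 + (734 - 1*0) = -3 + (734 + 0) = -3 + 734 = 731)
√((-917530 + L(-1343))*(646056 - 795604) - 3909200) = √((-917530 + 731)*(646056 - 795604) - 3909200) = √(-916799*(-149548) - 3909200) = √(137105456852 - 3909200) = √137101547652 = 134*√7635417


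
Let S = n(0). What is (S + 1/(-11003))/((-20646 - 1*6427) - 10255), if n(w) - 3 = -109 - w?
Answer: 1166319/410719984 ≈ 0.0028397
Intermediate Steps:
n(w) = -106 - w (n(w) = 3 + (-109 - w) = -106 - w)
S = -106 (S = -106 - 1*0 = -106 + 0 = -106)
(S + 1/(-11003))/((-20646 - 1*6427) - 10255) = (-106 + 1/(-11003))/((-20646 - 1*6427) - 10255) = (-106 - 1/11003)/((-20646 - 6427) - 10255) = -1166319/(11003*(-27073 - 10255)) = -1166319/11003/(-37328) = -1166319/11003*(-1/37328) = 1166319/410719984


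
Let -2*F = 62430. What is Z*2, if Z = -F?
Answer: 62430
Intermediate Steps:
F = -31215 (F = -½*62430 = -31215)
Z = 31215 (Z = -1*(-31215) = 31215)
Z*2 = 31215*2 = 62430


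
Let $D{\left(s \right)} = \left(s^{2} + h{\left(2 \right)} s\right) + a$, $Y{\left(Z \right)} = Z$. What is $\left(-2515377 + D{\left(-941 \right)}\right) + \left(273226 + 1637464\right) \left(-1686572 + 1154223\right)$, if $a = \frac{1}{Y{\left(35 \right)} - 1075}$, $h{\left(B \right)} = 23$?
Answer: $- \frac{1057841784842961}{1040} \approx -1.0172 \cdot 10^{12}$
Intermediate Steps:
$a = - \frac{1}{1040}$ ($a = \frac{1}{35 - 1075} = \frac{1}{-1040} = - \frac{1}{1040} \approx -0.00096154$)
$D{\left(s \right)} = - \frac{1}{1040} + s^{2} + 23 s$ ($D{\left(s \right)} = \left(s^{2} + 23 s\right) - \frac{1}{1040} = - \frac{1}{1040} + s^{2} + 23 s$)
$\left(-2515377 + D{\left(-941 \right)}\right) + \left(273226 + 1637464\right) \left(-1686572 + 1154223\right) = \left(-2515377 + \left(- \frac{1}{1040} + \left(-941\right)^{2} + 23 \left(-941\right)\right)\right) + \left(273226 + 1637464\right) \left(-1686572 + 1154223\right) = \left(-2515377 - - \frac{898391519}{1040}\right) + 1910690 \left(-532349\right) = \left(-2515377 + \frac{898391519}{1040}\right) - 1017153910810 = - \frac{1717600561}{1040} - 1017153910810 = - \frac{1057841784842961}{1040}$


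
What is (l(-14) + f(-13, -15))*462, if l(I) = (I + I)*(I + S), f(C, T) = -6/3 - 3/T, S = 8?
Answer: 383922/5 ≈ 76784.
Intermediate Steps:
f(C, T) = -2 - 3/T (f(C, T) = -6*⅓ - 3/T = -2 - 3/T)
l(I) = 2*I*(8 + I) (l(I) = (I + I)*(I + 8) = (2*I)*(8 + I) = 2*I*(8 + I))
(l(-14) + f(-13, -15))*462 = (2*(-14)*(8 - 14) + (-2 - 3/(-15)))*462 = (2*(-14)*(-6) + (-2 - 3*(-1/15)))*462 = (168 + (-2 + ⅕))*462 = (168 - 9/5)*462 = (831/5)*462 = 383922/5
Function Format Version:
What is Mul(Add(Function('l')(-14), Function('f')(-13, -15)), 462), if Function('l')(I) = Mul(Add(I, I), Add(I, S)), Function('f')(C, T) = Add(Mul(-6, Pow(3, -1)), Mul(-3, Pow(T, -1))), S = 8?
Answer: Rational(383922, 5) ≈ 76784.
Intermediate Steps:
Function('f')(C, T) = Add(-2, Mul(-3, Pow(T, -1))) (Function('f')(C, T) = Add(Mul(-6, Rational(1, 3)), Mul(-3, Pow(T, -1))) = Add(-2, Mul(-3, Pow(T, -1))))
Function('l')(I) = Mul(2, I, Add(8, I)) (Function('l')(I) = Mul(Add(I, I), Add(I, 8)) = Mul(Mul(2, I), Add(8, I)) = Mul(2, I, Add(8, I)))
Mul(Add(Function('l')(-14), Function('f')(-13, -15)), 462) = Mul(Add(Mul(2, -14, Add(8, -14)), Add(-2, Mul(-3, Pow(-15, -1)))), 462) = Mul(Add(Mul(2, -14, -6), Add(-2, Mul(-3, Rational(-1, 15)))), 462) = Mul(Add(168, Add(-2, Rational(1, 5))), 462) = Mul(Add(168, Rational(-9, 5)), 462) = Mul(Rational(831, 5), 462) = Rational(383922, 5)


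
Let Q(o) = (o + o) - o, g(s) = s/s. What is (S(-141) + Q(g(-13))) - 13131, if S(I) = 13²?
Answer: -12961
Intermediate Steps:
S(I) = 169
g(s) = 1
Q(o) = o (Q(o) = 2*o - o = o)
(S(-141) + Q(g(-13))) - 13131 = (169 + 1) - 13131 = 170 - 13131 = -12961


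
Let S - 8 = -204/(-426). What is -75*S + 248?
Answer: -27542/71 ≈ -387.92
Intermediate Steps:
S = 602/71 (S = 8 - 204/(-426) = 8 - 204*(-1/426) = 8 + 34/71 = 602/71 ≈ 8.4789)
-75*S + 248 = -75*602/71 + 248 = -45150/71 + 248 = -27542/71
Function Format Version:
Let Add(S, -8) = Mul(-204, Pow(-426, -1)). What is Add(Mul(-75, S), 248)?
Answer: Rational(-27542, 71) ≈ -387.92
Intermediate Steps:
S = Rational(602, 71) (S = Add(8, Mul(-204, Pow(-426, -1))) = Add(8, Mul(-204, Rational(-1, 426))) = Add(8, Rational(34, 71)) = Rational(602, 71) ≈ 8.4789)
Add(Mul(-75, S), 248) = Add(Mul(-75, Rational(602, 71)), 248) = Add(Rational(-45150, 71), 248) = Rational(-27542, 71)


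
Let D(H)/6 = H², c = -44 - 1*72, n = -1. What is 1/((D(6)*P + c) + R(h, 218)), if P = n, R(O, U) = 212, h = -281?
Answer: -1/120 ≈ -0.0083333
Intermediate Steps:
c = -116 (c = -44 - 72 = -116)
P = -1
D(H) = 6*H²
1/((D(6)*P + c) + R(h, 218)) = 1/(((6*6²)*(-1) - 116) + 212) = 1/(((6*36)*(-1) - 116) + 212) = 1/((216*(-1) - 116) + 212) = 1/((-216 - 116) + 212) = 1/(-332 + 212) = 1/(-120) = -1/120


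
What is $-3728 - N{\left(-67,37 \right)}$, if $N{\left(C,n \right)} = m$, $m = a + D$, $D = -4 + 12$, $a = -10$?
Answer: $-3726$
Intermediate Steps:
$D = 8$
$m = -2$ ($m = -10 + 8 = -2$)
$N{\left(C,n \right)} = -2$
$-3728 - N{\left(-67,37 \right)} = -3728 - -2 = -3728 + 2 = -3726$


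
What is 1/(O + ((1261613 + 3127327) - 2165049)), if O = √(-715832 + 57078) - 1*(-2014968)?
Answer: 4238859/17967926280635 - I*√658754/17967926280635 ≈ 2.3591e-7 - 4.5171e-11*I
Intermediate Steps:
O = 2014968 + I*√658754 (O = √(-658754) + 2014968 = I*√658754 + 2014968 = 2014968 + I*√658754 ≈ 2.015e+6 + 811.64*I)
1/(O + ((1261613 + 3127327) - 2165049)) = 1/((2014968 + I*√658754) + ((1261613 + 3127327) - 2165049)) = 1/((2014968 + I*√658754) + (4388940 - 2165049)) = 1/((2014968 + I*√658754) + 2223891) = 1/(4238859 + I*√658754)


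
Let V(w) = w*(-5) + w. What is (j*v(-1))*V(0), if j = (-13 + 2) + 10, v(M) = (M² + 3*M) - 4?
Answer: 0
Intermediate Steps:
v(M) = -4 + M² + 3*M
j = -1 (j = -11 + 10 = -1)
V(w) = -4*w (V(w) = -5*w + w = -4*w)
(j*v(-1))*V(0) = (-(-4 + (-1)² + 3*(-1)))*(-4*0) = -(-4 + 1 - 3)*0 = -1*(-6)*0 = 6*0 = 0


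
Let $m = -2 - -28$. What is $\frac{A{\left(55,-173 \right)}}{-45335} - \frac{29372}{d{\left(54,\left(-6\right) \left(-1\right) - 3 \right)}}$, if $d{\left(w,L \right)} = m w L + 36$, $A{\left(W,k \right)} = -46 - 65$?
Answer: $- \frac{332777023}{48145770} \approx -6.9119$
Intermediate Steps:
$m = 26$ ($m = -2 + 28 = 26$)
$A{\left(W,k \right)} = -111$
$d{\left(w,L \right)} = 36 + 26 L w$ ($d{\left(w,L \right)} = 26 w L + 36 = 26 L w + 36 = 36 + 26 L w$)
$\frac{A{\left(55,-173 \right)}}{-45335} - \frac{29372}{d{\left(54,\left(-6\right) \left(-1\right) - 3 \right)}} = - \frac{111}{-45335} - \frac{29372}{36 + 26 \left(\left(-6\right) \left(-1\right) - 3\right) 54} = \left(-111\right) \left(- \frac{1}{45335}\right) - \frac{29372}{36 + 26 \left(6 - 3\right) 54} = \frac{111}{45335} - \frac{29372}{36 + 26 \cdot 3 \cdot 54} = \frac{111}{45335} - \frac{29372}{36 + 4212} = \frac{111}{45335} - \frac{29372}{4248} = \frac{111}{45335} - \frac{7343}{1062} = - \frac{332777023}{48145770}$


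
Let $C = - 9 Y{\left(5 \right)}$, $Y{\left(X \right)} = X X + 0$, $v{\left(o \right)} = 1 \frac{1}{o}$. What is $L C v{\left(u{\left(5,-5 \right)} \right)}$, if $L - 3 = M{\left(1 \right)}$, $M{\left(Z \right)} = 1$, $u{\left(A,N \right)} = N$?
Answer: $180$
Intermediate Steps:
$v{\left(o \right)} = \frac{1}{o}$
$Y{\left(X \right)} = X^{2}$ ($Y{\left(X \right)} = X^{2} + 0 = X^{2}$)
$L = 4$ ($L = 3 + 1 = 4$)
$C = -225$ ($C = - 9 \cdot 5^{2} = \left(-9\right) 25 = -225$)
$L C v{\left(u{\left(5,-5 \right)} \right)} = \frac{4 \left(-225\right)}{-5} = \left(-900\right) \left(- \frac{1}{5}\right) = 180$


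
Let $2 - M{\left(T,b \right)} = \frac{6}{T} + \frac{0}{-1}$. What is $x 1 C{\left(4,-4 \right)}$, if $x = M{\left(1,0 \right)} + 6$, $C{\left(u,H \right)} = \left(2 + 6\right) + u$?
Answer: $24$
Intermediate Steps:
$M{\left(T,b \right)} = 2 - \frac{6}{T}$ ($M{\left(T,b \right)} = 2 - \left(\frac{6}{T} + \frac{0}{-1}\right) = 2 - \left(\frac{6}{T} + 0 \left(-1\right)\right) = 2 - \left(\frac{6}{T} + 0\right) = 2 - \frac{6}{T}$)
$C{\left(u,H \right)} = 8 + u$
$x = 2$ ($x = \left(2 - \frac{6}{1}\right) + 6 = \left(2 - 6\right) + 6 = -4 + 6 = 2$)
$x 1 C{\left(4,-4 \right)} = 2 \cdot 1 \left(8 + 4\right) = 2 \cdot 12 = 24$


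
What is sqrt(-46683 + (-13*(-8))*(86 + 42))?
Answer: I*sqrt(33371) ≈ 182.68*I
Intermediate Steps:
sqrt(-46683 + (-13*(-8))*(86 + 42)) = sqrt(-46683 + 104*128) = sqrt(-46683 + 13312) = sqrt(-33371) = I*sqrt(33371)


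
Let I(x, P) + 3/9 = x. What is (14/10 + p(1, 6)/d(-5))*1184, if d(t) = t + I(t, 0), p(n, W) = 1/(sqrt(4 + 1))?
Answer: 8288/5 - 3552*sqrt(5)/155 ≈ 1606.4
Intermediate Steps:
I(x, P) = -1/3 + x
p(n, W) = sqrt(5)/5 (p(n, W) = 1/(sqrt(5)) = sqrt(5)/5)
d(t) = -1/3 + 2*t (d(t) = t + (-1/3 + t) = -1/3 + 2*t)
(14/10 + p(1, 6)/d(-5))*1184 = (14/10 + (sqrt(5)/5)/(-1/3 + 2*(-5)))*1184 = (14*(1/10) + (sqrt(5)/5)/(-1/3 - 10))*1184 = (7/5 + (sqrt(5)/5)/(-31/3))*1184 = (7/5 + (sqrt(5)/5)*(-3/31))*1184 = (7/5 - 3*sqrt(5)/155)*1184 = 8288/5 - 3552*sqrt(5)/155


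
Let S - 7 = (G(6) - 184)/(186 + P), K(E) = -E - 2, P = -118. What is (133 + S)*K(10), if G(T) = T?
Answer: -28026/17 ≈ -1648.6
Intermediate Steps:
K(E) = -2 - E
S = 149/34 (S = 7 + (6 - 184)/(186 - 118) = 7 - 178/68 = 7 - 178*1/68 = 7 - 89/34 = 149/34 ≈ 4.3824)
(133 + S)*K(10) = (133 + 149/34)*(-2 - 1*10) = 4671*(-2 - 10)/34 = (4671/34)*(-12) = -28026/17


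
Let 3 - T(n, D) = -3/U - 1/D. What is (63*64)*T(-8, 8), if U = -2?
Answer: 6552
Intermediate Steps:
T(n, D) = 3/2 + 1/D (T(n, D) = 3 - (-3/(-2) - 1/D) = 3 - (-3*(-1/2) - 1/D) = 3 - (3/2 - 1/D) = 3 + (-3/2 + 1/D) = 3/2 + 1/D)
(63*64)*T(-8, 8) = (63*64)*(3/2 + 1/8) = 4032*(3/2 + 1/8) = 4032*(13/8) = 6552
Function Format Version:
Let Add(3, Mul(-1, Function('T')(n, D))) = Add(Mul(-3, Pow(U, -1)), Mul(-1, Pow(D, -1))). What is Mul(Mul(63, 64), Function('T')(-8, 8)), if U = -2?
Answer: 6552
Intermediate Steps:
Function('T')(n, D) = Add(Rational(3, 2), Pow(D, -1)) (Function('T')(n, D) = Add(3, Mul(-1, Add(Mul(-3, Pow(-2, -1)), Mul(-1, Pow(D, -1))))) = Add(3, Mul(-1, Add(Mul(-3, Rational(-1, 2)), Mul(-1, Pow(D, -1))))) = Add(3, Mul(-1, Add(Rational(3, 2), Mul(-1, Pow(D, -1))))) = Add(3, Add(Rational(-3, 2), Pow(D, -1))) = Add(Rational(3, 2), Pow(D, -1)))
Mul(Mul(63, 64), Function('T')(-8, 8)) = Mul(Mul(63, 64), Add(Rational(3, 2), Pow(8, -1))) = Mul(4032, Add(Rational(3, 2), Rational(1, 8))) = Mul(4032, Rational(13, 8)) = 6552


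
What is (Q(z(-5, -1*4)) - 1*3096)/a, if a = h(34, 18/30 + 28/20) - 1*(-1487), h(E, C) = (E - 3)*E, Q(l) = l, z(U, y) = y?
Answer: -3100/2541 ≈ -1.2200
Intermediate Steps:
h(E, C) = E*(-3 + E) (h(E, C) = (-3 + E)*E = E*(-3 + E))
a = 2541 (a = 34*(-3 + 34) - 1*(-1487) = 34*31 + 1487 = 1054 + 1487 = 2541)
(Q(z(-5, -1*4)) - 1*3096)/a = (-1*4 - 1*3096)/2541 = (-4 - 3096)*(1/2541) = -3100*1/2541 = -3100/2541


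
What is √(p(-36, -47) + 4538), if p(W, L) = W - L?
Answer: √4549 ≈ 67.446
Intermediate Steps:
√(p(-36, -47) + 4538) = √((-36 - 1*(-47)) + 4538) = √((-36 + 47) + 4538) = √(11 + 4538) = √4549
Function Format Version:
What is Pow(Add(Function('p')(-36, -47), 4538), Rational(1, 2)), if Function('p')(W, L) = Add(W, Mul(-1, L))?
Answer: Pow(4549, Rational(1, 2)) ≈ 67.446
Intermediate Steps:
Pow(Add(Function('p')(-36, -47), 4538), Rational(1, 2)) = Pow(Add(Add(-36, Mul(-1, -47)), 4538), Rational(1, 2)) = Pow(Add(Add(-36, 47), 4538), Rational(1, 2)) = Pow(Add(11, 4538), Rational(1, 2)) = Pow(4549, Rational(1, 2))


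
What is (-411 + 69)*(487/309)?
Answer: -55518/103 ≈ -539.01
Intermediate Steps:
(-411 + 69)*(487/309) = -166554/309 = -342*487/309 = -55518/103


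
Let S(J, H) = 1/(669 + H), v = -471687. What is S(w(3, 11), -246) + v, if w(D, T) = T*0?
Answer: -199523600/423 ≈ -4.7169e+5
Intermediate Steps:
w(D, T) = 0
S(w(3, 11), -246) + v = 1/(669 - 246) - 471687 = 1/423 - 471687 = -199523600/423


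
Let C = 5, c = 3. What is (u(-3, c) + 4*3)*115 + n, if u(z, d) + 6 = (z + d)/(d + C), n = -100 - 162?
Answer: 428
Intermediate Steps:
n = -262
u(z, d) = -6 + (d + z)/(5 + d) (u(z, d) = -6 + (z + d)/(d + 5) = -6 + (d + z)/(5 + d))
(u(-3, c) + 4*3)*115 + n = ((-30 - 3 - 5*3)/(5 + 3) + 4*3)*115 - 262 = ((-30 - 3 - 15)/8 + 12)*115 - 262 = ((⅛)*(-48) + 12)*115 - 262 = (-6 + 12)*115 - 262 = 6*115 - 262 = 690 - 262 = 428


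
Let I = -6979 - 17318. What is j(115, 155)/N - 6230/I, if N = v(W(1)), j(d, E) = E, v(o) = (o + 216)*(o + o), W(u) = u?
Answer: 335/546 ≈ 0.61355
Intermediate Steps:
v(o) = 2*o*(216 + o) (v(o) = (216 + o)*(2*o) = 2*o*(216 + o))
N = 434 (N = 2*1*(216 + 1) = 2*1*217 = 434)
I = -24297
j(115, 155)/N - 6230/I = 155/434 - 6230/(-24297) = 155*(1/434) - 6230*(-1/24297) = 5/14 + 10/39 = 335/546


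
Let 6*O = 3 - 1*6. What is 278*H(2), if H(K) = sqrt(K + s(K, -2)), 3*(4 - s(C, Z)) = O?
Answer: 139*sqrt(222)/3 ≈ 690.35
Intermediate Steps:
O = -1/2 (O = (3 - 1*6)/6 = (3 - 6)/6 = (1/6)*(-3) = -1/2 ≈ -0.50000)
s(C, Z) = 25/6 (s(C, Z) = 4 - 1/3*(-1/2) = 4 + 1/6 = 25/6)
H(K) = sqrt(25/6 + K) (H(K) = sqrt(K + 25/6) = sqrt(25/6 + K))
278*H(2) = 278*(sqrt(150 + 36*2)/6) = 278*(sqrt(150 + 72)/6) = 278*(sqrt(222)/6) = 139*sqrt(222)/3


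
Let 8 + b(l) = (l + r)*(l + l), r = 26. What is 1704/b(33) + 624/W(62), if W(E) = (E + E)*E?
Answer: 970326/1867223 ≈ 0.51966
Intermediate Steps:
W(E) = 2*E² (W(E) = (2*E)*E = 2*E²)
b(l) = -8 + 2*l*(26 + l) (b(l) = -8 + (l + 26)*(l + l) = -8 + (26 + l)*(2*l) = -8 + 2*l*(26 + l))
1704/b(33) + 624/W(62) = 1704/(-8 + 2*33² + 52*33) + 624/((2*62²)) = 1704/(-8 + 2*1089 + 1716) + 624/((2*3844)) = 1704/(-8 + 2178 + 1716) + 624/7688 = 1704/3886 + 624*(1/7688) = 1704*(1/3886) + 78/961 = 852/1943 + 78/961 = 970326/1867223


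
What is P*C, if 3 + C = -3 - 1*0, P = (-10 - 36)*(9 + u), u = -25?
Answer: -4416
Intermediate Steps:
P = 736 (P = (-10 - 36)*(9 - 25) = -46*(-16) = 736)
C = -6 (C = -3 + (-3 - 1*0) = -3 + (-3 + 0) = -3 - 3 = -6)
P*C = 736*(-6) = -4416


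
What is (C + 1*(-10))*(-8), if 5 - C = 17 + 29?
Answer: 408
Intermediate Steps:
C = -41 (C = 5 - (17 + 29) = 5 - 1*46 = 5 - 46 = -41)
(C + 1*(-10))*(-8) = (-41 + 1*(-10))*(-8) = (-41 - 10)*(-8) = -51*(-8) = 408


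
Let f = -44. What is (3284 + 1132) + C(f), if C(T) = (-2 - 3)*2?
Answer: 4406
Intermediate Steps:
C(T) = -10 (C(T) = -5*2 = -10)
(3284 + 1132) + C(f) = (3284 + 1132) - 10 = 4416 - 10 = 4406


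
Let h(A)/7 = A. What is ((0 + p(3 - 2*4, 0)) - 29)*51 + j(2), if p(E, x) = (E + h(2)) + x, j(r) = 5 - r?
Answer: -1017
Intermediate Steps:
h(A) = 7*A
p(E, x) = 14 + E + x (p(E, x) = (E + 7*2) + x = (E + 14) + x = (14 + E) + x = 14 + E + x)
((0 + p(3 - 2*4, 0)) - 29)*51 + j(2) = ((0 + (14 + (3 - 2*4) + 0)) - 29)*51 + (5 - 1*2) = ((0 + (14 + (3 - 8) + 0)) - 29)*51 + (5 - 2) = ((0 + (14 - 5 + 0)) - 29)*51 + 3 = ((0 + 9) - 29)*51 + 3 = (9 - 29)*51 + 3 = -20*51 + 3 = -1020 + 3 = -1017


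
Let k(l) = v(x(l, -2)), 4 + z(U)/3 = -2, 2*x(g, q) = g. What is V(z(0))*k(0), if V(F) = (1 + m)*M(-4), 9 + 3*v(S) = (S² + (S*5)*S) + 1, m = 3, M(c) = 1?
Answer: -32/3 ≈ -10.667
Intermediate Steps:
x(g, q) = g/2
v(S) = -8/3 + 2*S² (v(S) = -3 + ((S² + (S*5)*S) + 1)/3 = -3 + ((S² + (5*S)*S) + 1)/3 = -3 + ((S² + 5*S²) + 1)/3 = -3 + (6*S² + 1)/3 = -3 + (1 + 6*S²)/3 = -3 + (⅓ + 2*S²) = -8/3 + 2*S²)
z(U) = -18 (z(U) = -12 + 3*(-2) = -12 - 6 = -18)
k(l) = -8/3 + l²/2 (k(l) = -8/3 + 2*(l/2)² = -8/3 + 2*(l²/4) = -8/3 + l²/2)
V(F) = 4 (V(F) = (1 + 3)*1 = 4*1 = 4)
V(z(0))*k(0) = 4*(-8/3 + (½)*0²) = 4*(-8/3 + (½)*0) = 4*(-8/3 + 0) = 4*(-8/3) = -32/3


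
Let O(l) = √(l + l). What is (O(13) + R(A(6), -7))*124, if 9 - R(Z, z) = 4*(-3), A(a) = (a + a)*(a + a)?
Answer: 2604 + 124*√26 ≈ 3236.3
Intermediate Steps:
O(l) = √2*√l (O(l) = √(2*l) = √2*√l)
A(a) = 4*a² (A(a) = (2*a)*(2*a) = 4*a²)
R(Z, z) = 21 (R(Z, z) = 9 - 4*(-3) = 9 - 1*(-12) = 9 + 12 = 21)
(O(13) + R(A(6), -7))*124 = (√2*√13 + 21)*124 = (√26 + 21)*124 = (21 + √26)*124 = 2604 + 124*√26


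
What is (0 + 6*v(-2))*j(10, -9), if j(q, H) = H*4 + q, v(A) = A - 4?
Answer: 936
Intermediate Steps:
v(A) = -4 + A
j(q, H) = q + 4*H (j(q, H) = 4*H + q = q + 4*H)
(0 + 6*v(-2))*j(10, -9) = (0 + 6*(-4 - 2))*(10 + 4*(-9)) = (0 + 6*(-6))*(10 - 36) = (0 - 36)*(-26) = -36*(-26) = 936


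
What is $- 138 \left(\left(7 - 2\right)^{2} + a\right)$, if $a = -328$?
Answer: $41814$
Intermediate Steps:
$- 138 \left(\left(7 - 2\right)^{2} + a\right) = - 138 \left(\left(7 - 2\right)^{2} - 328\right) = - 138 \left(5^{2} - 328\right) = - 138 \left(25 - 328\right) = \left(-138\right) \left(-303\right) = 41814$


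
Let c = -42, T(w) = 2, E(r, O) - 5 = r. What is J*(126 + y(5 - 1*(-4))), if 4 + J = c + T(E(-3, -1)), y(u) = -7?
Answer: -5236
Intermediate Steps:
E(r, O) = 5 + r
J = -44 (J = -4 + (-42 + 2) = -4 - 40 = -44)
J*(126 + y(5 - 1*(-4))) = -44*(126 - 7) = -44*119 = -5236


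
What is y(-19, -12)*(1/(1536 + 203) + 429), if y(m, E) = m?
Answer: -14174608/1739 ≈ -8151.0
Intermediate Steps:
y(-19, -12)*(1/(1536 + 203) + 429) = -19*(1/(1536 + 203) + 429) = -19*(1/1739 + 429) = -19*746032/1739 = -14174608/1739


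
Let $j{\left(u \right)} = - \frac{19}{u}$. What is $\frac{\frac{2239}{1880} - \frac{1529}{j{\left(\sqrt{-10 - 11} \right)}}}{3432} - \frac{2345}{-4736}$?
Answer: $\frac{236576861}{477459840} + \frac{139 i \sqrt{21}}{5928} \approx 0.49549 + 0.10745 i$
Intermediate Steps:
$\frac{\frac{2239}{1880} - \frac{1529}{j{\left(\sqrt{-10 - 11} \right)}}}{3432} - \frac{2345}{-4736} = \frac{\frac{2239}{1880} - \frac{1529}{\left(-19\right) \frac{1}{\sqrt{-10 - 11}}}}{3432} - \frac{2345}{-4736} = \left(2239 \cdot \frac{1}{1880} - \frac{1529}{\left(-19\right) \frac{1}{\sqrt{-21}}}\right) \frac{1}{3432} - - \frac{2345}{4736} = \left(\frac{2239}{1880} - \frac{1529}{\left(-19\right) \frac{1}{i \sqrt{21}}}\right) \frac{1}{3432} + \frac{2345}{4736} = \left(\frac{2239}{1880} - \frac{1529}{\left(-19\right) \left(- \frac{i \sqrt{21}}{21}\right)}\right) \frac{1}{3432} + \frac{2345}{4736} = \left(\frac{2239}{1880} - \frac{1529}{\frac{19}{21} i \sqrt{21}}\right) \frac{1}{3432} + \frac{2345}{4736} = \left(\frac{2239}{1880} - 1529 \left(- \frac{i \sqrt{21}}{19}\right)\right) \frac{1}{3432} + \frac{2345}{4736} = \left(\frac{2239}{1880} + \frac{1529 i \sqrt{21}}{19}\right) \frac{1}{3432} + \frac{2345}{4736} = \left(\frac{2239}{6452160} + \frac{139 i \sqrt{21}}{5928}\right) + \frac{2345}{4736} = \frac{236576861}{477459840} + \frac{139 i \sqrt{21}}{5928}$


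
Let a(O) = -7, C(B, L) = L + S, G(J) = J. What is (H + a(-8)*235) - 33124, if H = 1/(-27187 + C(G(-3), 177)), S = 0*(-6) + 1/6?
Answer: -5634629377/162059 ≈ -34769.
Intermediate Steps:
S = ⅙ (S = 0 + ⅙ = ⅙ ≈ 0.16667)
C(B, L) = ⅙ + L (C(B, L) = L + ⅙ = ⅙ + L)
H = -6/162059 (H = 1/(-27187 + (⅙ + 177)) = 1/(-27187 + 1063/6) = 1/(-162059/6) = -6/162059 ≈ -3.7024e-5)
(H + a(-8)*235) - 33124 = (-6/162059 - 7*235) - 33124 = (-6/162059 - 1645) - 33124 = -266587061/162059 - 33124 = -5634629377/162059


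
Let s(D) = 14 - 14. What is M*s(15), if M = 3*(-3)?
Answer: 0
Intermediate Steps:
s(D) = 0
M = -9
M*s(15) = -9*0 = 0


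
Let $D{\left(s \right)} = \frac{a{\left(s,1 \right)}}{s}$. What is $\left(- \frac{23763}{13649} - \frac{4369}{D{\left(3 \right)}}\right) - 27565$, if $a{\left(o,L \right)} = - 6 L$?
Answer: $- \frac{692884415}{27298} \approx -25382.0$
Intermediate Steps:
$D{\left(s \right)} = - \frac{6}{s}$ ($D{\left(s \right)} = \frac{\left(-6\right) 1}{s} = - \frac{6}{s}$)
$\left(- \frac{23763}{13649} - \frac{4369}{D{\left(3 \right)}}\right) - 27565 = \left(- \frac{23763}{13649} - \frac{4369}{\left(-6\right) \frac{1}{3}}\right) - 27565 = \left(\left(-23763\right) \frac{1}{13649} - \frac{4369}{\left(-6\right) \frac{1}{3}}\right) - 27565 = \left(- \frac{23763}{13649} - \frac{4369}{-2}\right) - 27565 = \left(- \frac{23763}{13649} - - \frac{4369}{2}\right) - 27565 = \left(- \frac{23763}{13649} + \frac{4369}{2}\right) - 27565 = \frac{59584955}{27298} - 27565 = - \frac{692884415}{27298}$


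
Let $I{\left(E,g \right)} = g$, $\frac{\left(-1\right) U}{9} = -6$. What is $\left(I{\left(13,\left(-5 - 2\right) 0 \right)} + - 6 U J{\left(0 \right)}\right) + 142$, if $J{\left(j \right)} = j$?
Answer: $142$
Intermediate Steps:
$U = 54$ ($U = \left(-9\right) \left(-6\right) = 54$)
$\left(I{\left(13,\left(-5 - 2\right) 0 \right)} + - 6 U J{\left(0 \right)}\right) + 142 = \left(\left(-5 - 2\right) 0 + \left(-6\right) 54 \cdot 0\right) + 142 = \left(\left(-7\right) 0 - 0\right) + 142 = \left(0 + 0\right) + 142 = 0 + 142 = 142$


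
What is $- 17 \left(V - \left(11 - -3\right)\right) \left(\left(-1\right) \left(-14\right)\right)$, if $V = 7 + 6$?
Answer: $238$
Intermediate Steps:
$V = 13$
$- 17 \left(V - \left(11 - -3\right)\right) \left(\left(-1\right) \left(-14\right)\right) = - 17 \left(13 - \left(11 - -3\right)\right) \left(\left(-1\right) \left(-14\right)\right) = - 17 \left(13 - \left(11 + 3\right)\right) 14 = - 17 \left(13 - 14\right) 14 = \left(-17\right) \left(-1\right) 14 = 17 \cdot 14 = 238$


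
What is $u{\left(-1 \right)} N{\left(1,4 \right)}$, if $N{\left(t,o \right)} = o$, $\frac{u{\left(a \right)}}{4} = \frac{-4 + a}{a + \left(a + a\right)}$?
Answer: $\frac{80}{3} \approx 26.667$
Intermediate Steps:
$u{\left(a \right)} = \frac{4 \left(-4 + a\right)}{3 a}$ ($u{\left(a \right)} = 4 \frac{-4 + a}{a + \left(a + a\right)} = 4 \frac{-4 + a}{a + 2 a} = 4 \frac{-4 + a}{3 a} = \frac{4 \left(-4 + a\right)}{3 a}$)
$u{\left(-1 \right)} N{\left(1,4 \right)} = \frac{4 \left(-4 - 1\right)}{3 \left(-1\right)} 4 = \frac{4}{3} \left(-1\right) \left(-5\right) 4 = \frac{20}{3} \cdot 4 = \frac{80}{3}$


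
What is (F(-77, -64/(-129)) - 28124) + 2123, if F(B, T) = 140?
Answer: -25861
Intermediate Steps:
(F(-77, -64/(-129)) - 28124) + 2123 = (140 - 28124) + 2123 = -27984 + 2123 = -25861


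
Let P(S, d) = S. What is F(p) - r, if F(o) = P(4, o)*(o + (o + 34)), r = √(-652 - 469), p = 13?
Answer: 240 - I*√1121 ≈ 240.0 - 33.481*I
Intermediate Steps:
r = I*√1121 (r = √(-1121) = I*√1121 ≈ 33.481*I)
F(o) = 136 + 8*o (F(o) = 4*(o + (o + 34)) = 4*(o + (34 + o)) = 4*(34 + 2*o) = 136 + 8*o)
F(p) - r = (136 + 8*13) - I*√1121 = (136 + 104) - I*√1121 = 240 - I*√1121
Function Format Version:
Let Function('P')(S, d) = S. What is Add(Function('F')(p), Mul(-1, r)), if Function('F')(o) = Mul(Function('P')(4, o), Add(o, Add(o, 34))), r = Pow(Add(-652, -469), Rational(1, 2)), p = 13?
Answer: Add(240, Mul(-1, I, Pow(1121, Rational(1, 2)))) ≈ Add(240.00, Mul(-33.481, I))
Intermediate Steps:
r = Mul(I, Pow(1121, Rational(1, 2))) (r = Pow(-1121, Rational(1, 2)) = Mul(I, Pow(1121, Rational(1, 2))) ≈ Mul(33.481, I))
Function('F')(o) = Add(136, Mul(8, o)) (Function('F')(o) = Mul(4, Add(o, Add(o, 34))) = Mul(4, Add(o, Add(34, o))) = Mul(4, Add(34, Mul(2, o))) = Add(136, Mul(8, o)))
Add(Function('F')(p), Mul(-1, r)) = Add(Add(136, Mul(8, 13)), Mul(-1, Mul(I, Pow(1121, Rational(1, 2))))) = Add(Add(136, 104), Mul(-1, I, Pow(1121, Rational(1, 2)))) = Add(240, Mul(-1, I, Pow(1121, Rational(1, 2))))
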